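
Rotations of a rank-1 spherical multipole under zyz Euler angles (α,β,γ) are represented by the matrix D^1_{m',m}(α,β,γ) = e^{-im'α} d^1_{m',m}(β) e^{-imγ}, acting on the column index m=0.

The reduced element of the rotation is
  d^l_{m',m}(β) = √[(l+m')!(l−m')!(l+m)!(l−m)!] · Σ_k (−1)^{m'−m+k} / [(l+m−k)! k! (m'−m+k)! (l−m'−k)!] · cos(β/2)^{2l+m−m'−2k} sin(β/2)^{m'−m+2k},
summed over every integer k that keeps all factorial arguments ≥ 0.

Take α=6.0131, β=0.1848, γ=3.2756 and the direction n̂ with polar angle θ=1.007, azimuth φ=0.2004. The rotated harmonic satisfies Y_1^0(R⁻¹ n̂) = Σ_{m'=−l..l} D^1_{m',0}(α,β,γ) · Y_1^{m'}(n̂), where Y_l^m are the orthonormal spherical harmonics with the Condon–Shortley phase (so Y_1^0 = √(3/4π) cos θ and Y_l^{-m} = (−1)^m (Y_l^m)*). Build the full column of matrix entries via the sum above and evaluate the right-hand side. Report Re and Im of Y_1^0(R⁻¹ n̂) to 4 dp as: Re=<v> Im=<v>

Need the full column D^1_{m',0} for m'=−1..1 at α=6.0131, β=0.1848, γ=3.2756.
cos(β/2)=0.995734, sin(β/2)=0.092269
d^1_{-1,0}: single k=1 term ⇒ +0.129931;  D = +0.125221-0.034667i
d^1_{0,0}: k∈[0..1] ⇒ +0.991487 -0.008513 = +0.982973;  D = +0.982973+0.000000i
d^1_{1,0}: single k=0 term ⇒ -0.129931;  D = -0.125221-0.034667i
Y_1^{m'}(θ=1.007,φ=0.2004) and Σ D·Y over m':
  (+0.1252-0.0347i)·(+0.2862-0.0581i)  (+0.9830+0.0000i)·(+0.2611+0.0000i)  (-0.1252-0.0347i)·(-0.2862-0.0581i)
Y_1^0(R⁻¹ n̂) = +0.324303+0.000000i

Re=0.3243 Im=0.0000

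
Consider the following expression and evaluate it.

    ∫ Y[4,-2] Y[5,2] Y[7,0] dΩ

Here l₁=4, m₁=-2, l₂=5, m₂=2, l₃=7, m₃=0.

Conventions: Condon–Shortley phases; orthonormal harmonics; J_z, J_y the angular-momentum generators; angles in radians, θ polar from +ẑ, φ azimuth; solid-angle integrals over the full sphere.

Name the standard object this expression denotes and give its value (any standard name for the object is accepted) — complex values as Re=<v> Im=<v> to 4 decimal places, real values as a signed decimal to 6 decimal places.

This is a Gaunt coefficient — the integral of a triple product of spherical harmonics over the sphere.
Checks pass: Σm=0; 16 even; l₃=7∈[1,9].
(2·4+1)(2·5+1)(2·7+1) = 1485
Δ: 2! 6! 8! / 17! → 1/6126120
sum: t=0:+1/69120 t=1:−1/20736 t=2:+1/69120 = -1/51840
3j²(4 5 7; 0 0 0) = Δ·Π!·Σ² = 280/21879  (sign +1)
sum: t=0:+1/7257600 t=1:−1/172800 t=2:+1/69120 = 1/113400
3j²(4 5 7; -2 2 0) = Δ·Π!·Σ² = 512/36465  (sign -1)
combine: 4πI² = 1485·280/21879·512/36465 = 143360/537251
take √, sign -1: I = -0.14572043

Gaunt coefficient, -0.145720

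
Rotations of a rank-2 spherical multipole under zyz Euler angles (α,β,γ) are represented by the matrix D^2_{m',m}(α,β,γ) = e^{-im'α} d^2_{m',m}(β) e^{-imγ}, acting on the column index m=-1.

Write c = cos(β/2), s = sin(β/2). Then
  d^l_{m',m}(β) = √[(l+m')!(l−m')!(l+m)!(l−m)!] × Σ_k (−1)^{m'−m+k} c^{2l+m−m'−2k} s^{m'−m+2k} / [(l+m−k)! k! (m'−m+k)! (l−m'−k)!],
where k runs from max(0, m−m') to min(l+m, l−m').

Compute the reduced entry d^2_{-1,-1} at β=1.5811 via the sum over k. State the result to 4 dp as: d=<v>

d^2_{-1,-1}(β=1.5811) via the finite sum:
With c≡cos(β/2)=0.703455 and s≡sin(β/2)=0.710740, N=[1·6·1·6]^{1/2}=6.000000
Admissible k: 0..1 (factorial args all ≥0)
  k=0: (−1)^0·6.0000/(6)·0.7035^4·0.7107^0 = +0.244875
  k=1: (−1)^1·6.0000/(2)·0.7035^2·0.7107^2 = -0.749920
d^2_{-1,-1}(1.5811) = +0.244875 -0.749920 = -0.505046

d=-0.5050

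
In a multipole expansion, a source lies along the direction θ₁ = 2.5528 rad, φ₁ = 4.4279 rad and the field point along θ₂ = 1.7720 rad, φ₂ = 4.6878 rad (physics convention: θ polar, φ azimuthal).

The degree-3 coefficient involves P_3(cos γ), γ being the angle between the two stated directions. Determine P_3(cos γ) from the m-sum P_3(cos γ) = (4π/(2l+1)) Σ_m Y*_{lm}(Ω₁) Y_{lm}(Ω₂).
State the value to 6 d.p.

Expand P_3 via completeness: Σ_{m} conj(Y_{3,m}) at Ω₁ times Y_{3,m} at Ω₂ —
  m=-3: (0.053853, 0.046979) × (0.028926, -0.391412) = (0.019946, -0.019720)  (running Σ = (0.019946, -0.019720))
  m=-2: (0.220829, -0.141226) × (0.195848, 0.009639) = (0.044610, -0.025530)  (running Σ = (0.064556, -0.045250))
  m=-1: (-0.123814, -0.423412) × (0.006231, -0.253348) = (-0.108042, 0.028730)  (running Σ = (-0.043486, -0.016520))
  m=0: (-0.142101, -0.000000) × (0.208843, 0.000000) = (-0.029677, -0.000000)  (running Σ = (-0.073163, -0.016520))
  m=1: (0.123814, -0.423412) × (-0.006231, -0.253348) = (-0.108042, -0.028730)  (running Σ = (-0.181205, -0.045250))
  m=2: (0.220829, 0.141226) × (0.195848, -0.009639) = (0.044610, 0.025530)  (running Σ = (-0.136594, -0.019720))
  m=3: (-0.053853, 0.046979) × (-0.028926, -0.391412) = (0.019946, 0.019720)  (running Σ = (-0.116649, 0.000000))
Total Σ_m = (-0.116649, 0.000000). Multiply by 1.795196: (-0.209407, 0.000000). P_3(cos γ) = -0.209407

-0.209407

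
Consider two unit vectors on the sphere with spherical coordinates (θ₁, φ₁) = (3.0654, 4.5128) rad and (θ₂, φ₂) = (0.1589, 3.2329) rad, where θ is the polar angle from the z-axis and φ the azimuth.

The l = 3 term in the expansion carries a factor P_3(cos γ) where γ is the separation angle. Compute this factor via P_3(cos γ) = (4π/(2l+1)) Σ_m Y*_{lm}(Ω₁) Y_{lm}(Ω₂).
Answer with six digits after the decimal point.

Addition theorem: P_3(cos γ) = (4π/7) Σ_m Y*_{lm}(Ω₁) Y_{lm}(Ω₂), m = −3…3:
  [-3]  conj(Y_{3,-3})(Ω₁) = 0.00010 + 0.00015j ; Y_{3,-3}(Ω₂) = -0.00159 + 0.00045j ; Δ = -0.00000 - 0.00000j
  [-2]  conj(Y_{3,-2})(Ω₁) = 0.00544 - 0.00229j ; Y_{3,-2}(Ω₂) = 0.02485 - 0.00459j ; Δ = 0.00012 - 0.00008j
  [-1]  conj(Y_{3,-1})(Ω₁) = -0.01937 - 0.09575j ; Y_{3,-1}(Ω₂) = -0.19732 + 0.01807j ; Δ = 0.00555 + 0.01854j
  [+0]  conj(Y_{3,0})(Ω₁) = -0.73341 + 0.00000j ; Y_{3,0}(Ω₂) = 0.69082 + 0.00000j ; Δ = -0.50665 + 0.00000j
  [+1]  conj(Y_{3,1})(Ω₁) = 0.01937 - 0.09575j ; Y_{3,1}(Ω₂) = 0.19732 + 0.01807j ; Δ = 0.00555 - 0.01854j
  [+2]  conj(Y_{3,2})(Ω₁) = 0.00544 + 0.00229j ; Y_{3,2}(Ω₂) = 0.02485 + 0.00459j ; Δ = 0.00012 + 0.00008j
  [+3]  conj(Y_{3,3})(Ω₁) = -0.00010 + 0.00015j ; Y_{3,3}(Ω₂) = 0.00159 + 0.00045j ; Δ = -0.00000 + 0.00000j
Σ over m = -0.49530 - 0.00000j; ×(4π/7) → -0.88916 - 0.00000j. Real part: -0.889164

-0.889164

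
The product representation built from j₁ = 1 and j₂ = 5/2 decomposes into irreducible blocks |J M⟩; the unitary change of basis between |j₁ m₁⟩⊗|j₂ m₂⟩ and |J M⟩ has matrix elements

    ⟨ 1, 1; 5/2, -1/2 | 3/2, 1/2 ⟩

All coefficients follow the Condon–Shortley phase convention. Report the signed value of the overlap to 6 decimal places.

triangle: 2!×0!×3!/6! = 12/720
(j±m)!: 2!×0!×2!×3!×2!×1! = 48
prefactor² = (2J+1)×Δ×N² = 16/5
  k=0: +1/(0!×2!×0!×2!×0!×1!) = 1/4
Σ = 1/4  ⇒  CG² = 16/5×(1/4)² = 1/5
CG = +√(1/5) = +0.447214

+0.447214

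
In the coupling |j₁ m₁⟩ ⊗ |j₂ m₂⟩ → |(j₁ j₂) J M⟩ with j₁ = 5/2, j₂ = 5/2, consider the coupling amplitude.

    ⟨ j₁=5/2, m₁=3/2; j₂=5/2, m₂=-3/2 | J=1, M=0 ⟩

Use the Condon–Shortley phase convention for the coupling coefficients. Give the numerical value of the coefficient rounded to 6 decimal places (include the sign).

-0.358569

j₁+j₂−J=4  J+j₁−j₂=1  J−j₁+j₂=1  j₁+j₂+J+1=7
(j₁±m₁, j₂±m₂, J±M) = (4,1,1,4,1,1)
P² = 288/35
sum k=0..1:
  [0] +1/24 = 1/24
  [1] −1/6 = -1/6
S = -1/8
C² = P²·S² = 9/70 ; C = -0.358569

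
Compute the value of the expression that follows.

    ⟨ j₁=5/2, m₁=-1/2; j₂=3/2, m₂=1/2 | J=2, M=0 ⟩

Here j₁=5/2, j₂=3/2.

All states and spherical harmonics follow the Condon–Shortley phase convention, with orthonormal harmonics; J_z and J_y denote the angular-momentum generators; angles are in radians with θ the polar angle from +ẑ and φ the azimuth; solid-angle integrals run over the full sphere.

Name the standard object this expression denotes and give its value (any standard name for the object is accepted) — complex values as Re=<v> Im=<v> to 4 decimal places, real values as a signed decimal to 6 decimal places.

Clebsch–Gordan coefficient, −√(1/14) ≈ -0.267261

This is a Clebsch–Gordan (vector-coupling) coefficient.
triangle: 2!×3!×1!/7! = 12/5040
(j±m)!: 2!×3!×2!×1!×2!×2! = 96
prefactor² = (2J+1)×Δ×N² = 8/7
  k=1: −1/(1!×1!×2!×1!×1!×0!) = -1/2
  k=2: +1/(2!×0!×1!×0!×2!×1!) = 1/4
Σ = -1/4  ⇒  CG² = 8/7×(-1/4)² = 1/14
CG = −√(1/14) = -0.267261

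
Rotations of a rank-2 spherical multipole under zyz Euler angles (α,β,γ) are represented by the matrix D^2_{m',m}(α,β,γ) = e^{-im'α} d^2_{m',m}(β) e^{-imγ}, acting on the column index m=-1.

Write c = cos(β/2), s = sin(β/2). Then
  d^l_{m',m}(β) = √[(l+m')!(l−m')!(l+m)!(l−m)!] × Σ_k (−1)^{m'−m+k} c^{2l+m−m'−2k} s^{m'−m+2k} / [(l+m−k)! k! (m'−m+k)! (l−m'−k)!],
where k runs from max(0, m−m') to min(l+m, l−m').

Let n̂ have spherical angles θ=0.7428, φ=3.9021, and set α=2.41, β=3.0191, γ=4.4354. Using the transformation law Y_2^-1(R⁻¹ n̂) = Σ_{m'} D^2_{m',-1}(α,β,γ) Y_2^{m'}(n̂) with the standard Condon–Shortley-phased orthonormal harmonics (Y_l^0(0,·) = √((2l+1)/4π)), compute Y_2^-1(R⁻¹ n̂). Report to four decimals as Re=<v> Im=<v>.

Re=0.3412 Im=-0.1801

Need the full column D^2_{m',-1} for m'=−2..2 at α=2.4100, β=3.0191, γ=4.4354.
cos(β/2)=0.061208, sin(β/2)=0.998125
d^2_{-2,-1}: single k=1 term ⇒ +0.000458;  D = -0.000451+0.000077i
d^2_{-1,-1}: k∈[0..1] ⇒ +0.000014 -0.011197 = -0.011183;  D = -0.009462-0.005961i
d^2_{0,-1}: k∈[0..1] ⇒ -0.000561 +0.149087 = +0.148526;  D = -0.040616-0.142865i
d^2_{1,-1}: k∈[0..1] ⇒ +0.011197 -0.992521 = -0.981324;  D = +0.430906-0.881656i
d^2_{2,-1}: single k=0 term ⇒ -0.121729;  D = -0.112836+0.045671i
Y_2^{m'}(θ=0.7428,φ=3.9021) and Σ D·Y over m':
  (-0.0005+0.0001i)·(+0.0088-0.1765i)  (-0.0095-0.0060i)·(-0.2788+0.2653i)  (-0.0406-0.1429i)·(+0.1980+0.0000i)  (+0.4309-0.8817i)·(+0.2788+0.2653i)  (-0.1128+0.0457i)·(+0.0088+0.1765i)
Y_2^-1(R⁻¹ n̂) = +0.341182-0.180083i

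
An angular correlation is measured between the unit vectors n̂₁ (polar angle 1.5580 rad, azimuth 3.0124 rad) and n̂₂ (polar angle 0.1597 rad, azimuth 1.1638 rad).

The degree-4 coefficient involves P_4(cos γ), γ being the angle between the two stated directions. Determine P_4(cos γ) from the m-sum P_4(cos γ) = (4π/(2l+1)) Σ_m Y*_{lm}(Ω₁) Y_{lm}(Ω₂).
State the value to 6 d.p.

Addition theorem: P_4(cos γ) = (4π/9) Σ_m Y*_{lm}(Ω₁) Y_{lm}(Ω₂), m = −4…4:
  m=-4: (0.38462 - 0.21857j) × (-0.00002 + 0.00028j) = 0.00006 + 0.00011j  (running Σ = 0.00006 + 0.00011j)
  m=-3: (-0.01482 + 0.00605j) × (-0.00467 + 0.00170j) = 0.00006 - 0.00005j  (running Σ = 0.00011 + 0.00006j)
  m=-2: (-0.32299 + 0.08537j) × (-0.03382 - 0.03581j) = 0.01398 + 0.00868j  (running Σ = 0.01410 + 0.00874j)
  m=-1: (0.01800 - 0.00234j) × (0.11240 - 0.26075j) = 0.00141 - 0.00496j  (running Σ = 0.01551 + 0.00378j)
  m=0: (0.31684 + 0.00000j) × (0.74165 + 0.00000j) = 0.23498 + 0.00000j  (running Σ = 0.25049 + 0.00378j)
  m=1: (-0.01800 - 0.00234j) × (-0.11240 - 0.26075j) = 0.00141 + 0.00496j  (running Σ = 0.25190 + 0.00874j)
  m=2: (-0.32299 - 0.08537j) × (-0.03382 + 0.03581j) = 0.01398 - 0.00868j  (running Σ = 0.26589 + 0.00006j)
  m=3: (0.01482 + 0.00605j) × (0.00467 + 0.00170j) = 0.00006 + 0.00005j  (running Σ = 0.26594 + 0.00011j)
  m=4: (0.38462 + 0.21857j) × (-0.00002 - 0.00028j) = 0.00006 - 0.00011j  (running Σ = 0.26600 + 0.00000j)
Total Σ_m = 0.26600 + 0.00000j. Multiply by 1.396263: 0.37141 + 0.00000j. P_4(cos γ) = 0.371406

0.371406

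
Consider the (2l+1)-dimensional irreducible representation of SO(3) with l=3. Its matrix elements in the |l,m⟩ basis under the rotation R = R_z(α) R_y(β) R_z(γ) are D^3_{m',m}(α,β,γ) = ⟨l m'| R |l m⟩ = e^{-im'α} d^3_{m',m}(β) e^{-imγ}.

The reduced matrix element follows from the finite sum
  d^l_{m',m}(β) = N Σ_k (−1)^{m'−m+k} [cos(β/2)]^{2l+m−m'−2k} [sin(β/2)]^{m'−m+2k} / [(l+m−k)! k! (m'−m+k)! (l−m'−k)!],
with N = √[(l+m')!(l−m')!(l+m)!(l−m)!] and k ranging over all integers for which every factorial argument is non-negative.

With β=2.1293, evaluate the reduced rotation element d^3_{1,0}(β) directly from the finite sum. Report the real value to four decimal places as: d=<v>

d^3_{1,0}(β=2.1293) via the finite sum:
Half-angle: c=0.484810, s=0.874619. N=√(24·2·6·6)=41.569219
k∈{0,1,2} keeps every argument non-negative
  k=0: (−1)^1·41.5692/(12)·0.4848^5·0.8746^1 = -0.081146
  k=1: (−1)^2·41.5692/(4)·0.4848^3·0.8746^3 = +0.792291
  k=2: (−1)^3·41.5692/(12)·0.4848^1·0.8746^5 = -0.859524
d^3_{1,0}(2.1293) = -0.081146 +0.792291 -0.859524 = -0.148379

d=-0.1484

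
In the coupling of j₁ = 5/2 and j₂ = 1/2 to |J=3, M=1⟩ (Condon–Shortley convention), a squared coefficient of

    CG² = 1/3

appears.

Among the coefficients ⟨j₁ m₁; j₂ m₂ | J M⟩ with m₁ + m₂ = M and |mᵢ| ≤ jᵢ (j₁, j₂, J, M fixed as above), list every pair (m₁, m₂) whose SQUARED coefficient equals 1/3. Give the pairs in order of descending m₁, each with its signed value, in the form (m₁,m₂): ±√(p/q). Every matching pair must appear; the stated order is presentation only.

Admissible pairs with m₁+m₂ = M = 1: (1/2,1/2), (3/2,-1/2)
  (m₁,m₂)=(3/2,-1/2): CG² = 1/3, CG = +√(1/3)   ← matches the target
  (m₁,m₂)=(1/2,1/2): CG² = 2/3, CG = +√(2/3)
Pairs with CG² = 1/3: (3/2,-1/2): +√(1/3)

(3/2,-1/2): +√(1/3)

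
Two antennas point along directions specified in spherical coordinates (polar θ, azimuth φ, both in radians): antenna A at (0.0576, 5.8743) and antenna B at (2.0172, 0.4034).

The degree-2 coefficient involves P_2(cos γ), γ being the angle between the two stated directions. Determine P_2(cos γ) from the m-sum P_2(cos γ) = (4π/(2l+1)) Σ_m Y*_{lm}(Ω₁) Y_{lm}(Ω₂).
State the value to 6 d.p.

-0.265617

Summing Y*_{l m}(θ₁,φ₁)·Y_{l m}(θ₂,φ₂) over m ∈ [−2, 2]; prefactor 4π/(2·2+1) = 2.513274:
  term(m=-2) = -0.000022-0.000402i   from Y*(Ω₁)=+0.000875-0.000934i, Y(Ω₂)=+0.217422-0.226933i
  term(m=-1) = -0.009188+0.009696i   from Y*(Ω₁)=+0.040740-0.017653i, Y(Ω₂)=-0.276696+0.118096i
  term(m=+0) = -0.087267+0.000000i   from Y*(Ω₁)=+0.627647-0.000000i, Y(Ω₂)=-0.139038+0.000000i
  term(m=+1) = -0.009188-0.009696i   from Y*(Ω₁)=-0.040740-0.017653i, Y(Ω₂)=+0.276696+0.118096i
  term(m=+2) = -0.000022+0.000402i   from Y*(Ω₁)=+0.000875+0.000934i, Y(Ω₂)=+0.217422+0.226933i
Accumulated sum -0.105686+0.000000i; after 4π/(2l+1) scaling, -0.265617+0.000000i ⇒ P_2 = -0.265617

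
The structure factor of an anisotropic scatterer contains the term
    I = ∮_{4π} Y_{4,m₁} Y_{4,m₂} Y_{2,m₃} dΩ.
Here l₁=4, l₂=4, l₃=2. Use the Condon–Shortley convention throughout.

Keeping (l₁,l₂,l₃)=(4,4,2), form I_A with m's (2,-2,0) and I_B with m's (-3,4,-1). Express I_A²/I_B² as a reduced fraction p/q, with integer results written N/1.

16/147

Shared (l₁,l₂,l₃)=(4,4,2): N and (l;000)² cancel in I_A²/I_B².
A: Δ = 6!·2!·2!/11! = 1/13860; Racah Σ t=0..2: t=0:+1/2880 t=1:−1/120 t=2:+1/192 = -1/360; ⇒ 3j(4 4 2; 2 -2 0)² = 16/3465, sgn -1
B: Δ = 6!·2!·2!/11! = 1/13860; Racah Σ t=6..6: t=6:+1/1440 = 1/1440; ⇒ 3j(4 4 2; -3 4 -1)² = 7/165, sgn -1
I_A²/I_B² = (16/3465)/(7/165) = 16/147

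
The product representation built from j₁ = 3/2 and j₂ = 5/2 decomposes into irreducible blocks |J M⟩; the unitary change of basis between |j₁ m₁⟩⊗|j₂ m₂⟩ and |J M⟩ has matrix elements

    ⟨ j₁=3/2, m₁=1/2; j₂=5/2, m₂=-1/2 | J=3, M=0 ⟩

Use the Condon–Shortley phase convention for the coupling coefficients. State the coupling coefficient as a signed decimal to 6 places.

√[7·1!2!4!/8! · 2!1!2!3!3!3!] = √(36/5)
  +(−1)^0/∏(0,1,1,2,1,2)! = 1/4  (running 1/4)
  +(−1)^1/∏(1,0,0,1,2,3)! = -1/12  (running 1/6)
⟨..|..⟩ = √(36/5)·(1/6) = +0.447214

+0.447214  (= +√(1/5))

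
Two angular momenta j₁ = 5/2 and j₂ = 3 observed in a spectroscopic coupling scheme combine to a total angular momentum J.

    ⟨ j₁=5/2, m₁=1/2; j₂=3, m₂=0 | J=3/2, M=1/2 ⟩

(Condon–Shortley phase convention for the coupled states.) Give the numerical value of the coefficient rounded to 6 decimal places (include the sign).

+0.338062  (= +√(4/35))

j₁+j₂−J=4  J+j₁−j₂=1  J−j₁+j₂=2  j₁+j₂+J+1=8
(j₁±m₁, j₂±m₂, J±M) = (3,2,3,3,2,1)
P² = 144/35
sum k=1..2:
  [1] −1/12 = -1/12
  [2] +1/4 = 1/4
S = 1/6
C² = P²·S² = 4/35 ; C = +0.338062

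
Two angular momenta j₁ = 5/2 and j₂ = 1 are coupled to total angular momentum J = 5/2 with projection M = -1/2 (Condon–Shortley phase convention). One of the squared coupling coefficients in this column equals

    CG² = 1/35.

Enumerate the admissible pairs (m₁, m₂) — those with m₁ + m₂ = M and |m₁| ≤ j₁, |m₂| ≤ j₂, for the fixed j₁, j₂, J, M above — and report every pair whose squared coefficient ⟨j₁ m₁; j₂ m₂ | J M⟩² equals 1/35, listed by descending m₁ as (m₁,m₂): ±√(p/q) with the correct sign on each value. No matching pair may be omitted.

(-1/2,0): −√(1/35)

Admissible pairs with m₁+m₂ = M = -1/2: (-3/2,1), (-1/2,0), (1/2,-1)
  (m₁,m₂)=(1/2,-1): CG² = 18/35, CG = +√(18/35)
  (m₁,m₂)=(-1/2,0): CG² = 1/35, CG = −√(1/35)   ← matches the target
  (m₁,m₂)=(-3/2,1): CG² = 16/35, CG = −√(16/35)
Pairs with CG² = 1/35: (-1/2,0): −√(1/35)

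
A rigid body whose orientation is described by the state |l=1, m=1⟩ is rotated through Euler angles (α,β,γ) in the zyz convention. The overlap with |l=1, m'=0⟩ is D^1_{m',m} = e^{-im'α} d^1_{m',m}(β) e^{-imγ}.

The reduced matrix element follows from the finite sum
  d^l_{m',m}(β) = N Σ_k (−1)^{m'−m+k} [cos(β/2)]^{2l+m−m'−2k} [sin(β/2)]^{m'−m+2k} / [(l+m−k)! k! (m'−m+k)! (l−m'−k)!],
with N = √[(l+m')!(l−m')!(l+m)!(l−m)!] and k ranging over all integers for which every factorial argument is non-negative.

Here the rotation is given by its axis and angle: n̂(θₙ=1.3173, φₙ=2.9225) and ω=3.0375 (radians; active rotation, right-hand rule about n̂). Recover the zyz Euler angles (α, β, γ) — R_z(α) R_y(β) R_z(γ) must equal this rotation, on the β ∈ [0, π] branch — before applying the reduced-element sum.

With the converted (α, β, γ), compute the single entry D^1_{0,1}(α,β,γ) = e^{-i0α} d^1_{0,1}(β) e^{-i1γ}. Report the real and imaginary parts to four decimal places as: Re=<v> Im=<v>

Re=0.3497 Im=-0.0050

Axis–angle → zyz. n̂ = (sinθₙcosφₙ, sinθₙsinφₙ, cosθₙ) = (-0.944901, +0.210398, +0.250790), ω = 3.0375.
R = I cosω + sinω [n̂]ₓ + (1−cosω) n̂n̂ᵀ gives
  R = [+0.786254, -0.422593, -0.450799; -0.370476, -0.906292, +0.203426; -0.494522, +0.007066, -0.869136]
β = atan2(√(R₁₃²+R₂₃²), R₃₃) = 2.624250; α = atan2(R₂₃, R₁₃) mod 2π = 2.717695; γ = atan2(R₃₂, −R₃₁) mod 2π = 0.014288
D^1_{0,1}(2.7177,2.6242,0.0143) = e^{-i·0·2.7177}·d^1_{0,1}(2.6242)·e^{-i·1·0.0143}. Compute d first:
c=cos(2.624250/2)=0.255796, s=sin(2.624250/2)=0.966731; N=√[1·1·2·1]=1.414214
Admissible k: 1..1 (factorial args all ≥0)
  k=1: (−1)^0·1.4142/(1)·0.2558^1·0.9667^1 = +0.349716
d^1_{0,1}(2.6242) = +0.349716
Phases: e^{-i·(0)·2.7177}=+1.000000+0.000000i, e^{-i·(1)·0.0143}=+0.999898-0.014288i ⇒ D=+0.349680-0.004997i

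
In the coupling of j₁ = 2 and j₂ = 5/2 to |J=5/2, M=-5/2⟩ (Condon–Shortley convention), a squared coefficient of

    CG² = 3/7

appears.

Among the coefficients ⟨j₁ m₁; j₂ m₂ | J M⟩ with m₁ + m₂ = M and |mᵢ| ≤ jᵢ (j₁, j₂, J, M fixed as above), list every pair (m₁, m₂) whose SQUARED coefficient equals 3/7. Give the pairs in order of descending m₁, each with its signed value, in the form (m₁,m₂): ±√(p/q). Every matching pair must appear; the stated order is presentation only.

Admissible pairs with m₁+m₂ = M = -5/2: (-2,-1/2), (-1,-3/2), (0,-5/2)
  (m₁,m₂)=(0,-5/2): CG² = 5/14, CG = +√(5/14)
  (m₁,m₂)=(-1,-3/2): CG² = 3/7, CG = −√(3/7)   ← matches the target
  (m₁,m₂)=(-2,-1/2): CG² = 3/14, CG = +√(3/14)
Pairs with CG² = 3/7: (-1,-3/2): −√(3/7)

(-1,-3/2): −√(3/7)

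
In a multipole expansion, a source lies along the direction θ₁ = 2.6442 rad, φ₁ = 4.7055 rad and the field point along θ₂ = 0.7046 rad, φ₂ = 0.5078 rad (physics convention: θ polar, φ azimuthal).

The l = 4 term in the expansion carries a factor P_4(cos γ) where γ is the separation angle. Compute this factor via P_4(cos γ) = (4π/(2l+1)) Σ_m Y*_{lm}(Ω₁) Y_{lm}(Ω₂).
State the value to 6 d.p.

-0.162510

Addition theorem: P_4(cos γ) = (4π/9) Σ_m Y*_{lm}(Ω₁) Y_{lm}(Ω₂), m = −4…4:
  m=-4: Y*=0.02293 - 0.00063j  Y=-0.03461 - 0.06979j  product -0.00084 - 0.00158j
  m=-3: Y*=-0.00247 - 0.11946j  Y=0.01228 - 0.25886j  product -0.03095 - 0.00083j
  m=-2: Y*=-0.33555 + 0.00462j  Y=0.22661 - 0.36534j  product -0.07435 + 0.12364j
  m=-1: Y*=0.00329 + 0.47736j  Y=0.21688 - 0.12069j  product 0.05832 + 0.10313j
  m=+0: Y*=0.07486 + 0.00000j  Y=-0.27729 + 0.00000j  product -0.02076 + 0.00000j
  m=+1: Y*=-0.00329 + 0.47736j  Y=-0.21688 - 0.12069j  product 0.05832 - 0.10313j
  m=+2: Y*=-0.33555 - 0.00462j  Y=0.22661 + 0.36534j  product -0.07435 - 0.12364j
  m=+3: Y*=0.00247 - 0.11946j  Y=-0.01228 - 0.25886j  product -0.03095 + 0.00083j
  m=+4: Y*=0.02293 + 0.00063j  Y=-0.03461 + 0.06979j  product -0.00084 + 0.00158j
Accumulated sum -0.11639 - 0.00000j; after 4π/(2l+1) scaling, -0.16251 - 0.00000j ⇒ P_4 = -0.162510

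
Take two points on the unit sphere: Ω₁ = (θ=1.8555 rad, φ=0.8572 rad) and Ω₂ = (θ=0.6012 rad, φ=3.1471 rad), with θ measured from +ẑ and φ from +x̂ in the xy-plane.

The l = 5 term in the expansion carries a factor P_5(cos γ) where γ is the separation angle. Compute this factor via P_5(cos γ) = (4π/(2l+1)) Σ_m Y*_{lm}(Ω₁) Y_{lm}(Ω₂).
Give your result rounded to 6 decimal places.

Term-by-term m-sum for l=5 (normalisation 4π/11 = 1.142397):
  m=-5: (-0.156310, -0.344100) × (-0.026863, 0.000740) = (0.004453, 0.009128)  (running Σ = (0.004453, 0.009128))
  m=-4: (0.335437, 0.099079) × (0.123865, -0.002729) = (0.041819, 0.011357)  (running Σ = (0.046273, 0.020485))
  m=-3: (0.074666, -0.047858) × (-0.320527, 0.005296) = (-0.023679, 0.015735)  (running Σ = (0.022594, 0.036220))
  m=-2: (-0.047898, 0.331247) × (0.465088, -0.005123) = (-0.020580, 0.154305)  (running Σ = (0.002014, 0.190525))
  m=-1: (0.005280, 0.006098) × (-0.215810, 0.001189) = (-0.001147, -0.001310)  (running Σ = (0.000867, 0.189215))
  m=0: (-0.324205, -0.000000) × (-0.334454, 0.000000) = (0.108432, 0.000000)  (running Σ = (0.109299, 0.189215))
  m=1: (-0.005280, 0.006098) × (0.215810, 0.001189) = (-0.001147, 0.001310)  (running Σ = (0.108152, 0.190525))
  m=2: (-0.047898, -0.331247) × (0.465088, 0.005123) = (-0.020580, -0.154305)  (running Σ = (0.087573, 0.036220))
  m=3: (-0.074666, -0.047858) × (0.320527, 0.005296) = (-0.023679, -0.015735)  (running Σ = (0.063894, 0.020485))
  m=4: (0.335437, -0.099079) × (0.123865, 0.002729) = (0.041819, -0.011357)  (running Σ = (0.105713, 0.009128))
  m=5: (0.156310, -0.344100) × (0.026863, 0.000740) = (0.004453, -0.009128)  (running Σ = (0.110166, -0.000000))
Σ over m = (0.110166, -0.000000); ×(4π/11) → (0.125854, -0.000000). Real part: 0.125854

0.125854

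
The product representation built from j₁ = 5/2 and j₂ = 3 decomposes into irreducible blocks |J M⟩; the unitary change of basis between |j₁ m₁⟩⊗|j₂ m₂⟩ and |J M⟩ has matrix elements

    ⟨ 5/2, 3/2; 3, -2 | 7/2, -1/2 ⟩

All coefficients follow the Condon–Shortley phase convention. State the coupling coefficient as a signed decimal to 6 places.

triangle: 2!×3!×4!/10! = 288/3628800
(j±m)!: 4!×1!×1!×5!×3!×4! = 414720
prefactor² = (2J+1)×Δ×N² = 9216/35
  k=0: +1/(0!×2!×1!×1!×2!×3!) = 1/24
  k=1: −1/(1!×1!×0!×0!×3!×4!) = -1/144
Σ = 5/144  ⇒  CG² = 9216/35×(5/144)² = 20/63
CG = +√(20/63) = +0.563436

+0.563436  (= +√(20/63))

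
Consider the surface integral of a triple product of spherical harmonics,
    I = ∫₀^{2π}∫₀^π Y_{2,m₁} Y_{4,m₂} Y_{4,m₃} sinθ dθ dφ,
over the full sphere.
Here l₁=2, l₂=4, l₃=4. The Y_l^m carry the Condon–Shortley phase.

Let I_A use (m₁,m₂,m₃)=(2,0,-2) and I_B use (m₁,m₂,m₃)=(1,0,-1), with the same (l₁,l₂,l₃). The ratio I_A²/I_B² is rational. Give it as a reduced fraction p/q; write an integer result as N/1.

Shared (l₁,l₂,l₃)=(2,4,4): N and (l;000)² cancel in I_A²/I_B².
A: Δ = 2!·2!·6!/11! = 1/13860; Racah Σ t=0..0: t=0:+1/192 = 1/192; ⇒ 3j(2 4 4; 2 0 -2)² = 3/77, sgn +1
B: Δ = 2!·2!·6!/11! = 1/13860; Racah Σ t=0..1: t=0:+1/96 t=1:−1/72 = -1/288; ⇒ 3j(2 4 4; 1 0 -1)² = 1/462, sgn +1
I_A²/I_B² = (3/77)/(1/462) = 18/1

18/1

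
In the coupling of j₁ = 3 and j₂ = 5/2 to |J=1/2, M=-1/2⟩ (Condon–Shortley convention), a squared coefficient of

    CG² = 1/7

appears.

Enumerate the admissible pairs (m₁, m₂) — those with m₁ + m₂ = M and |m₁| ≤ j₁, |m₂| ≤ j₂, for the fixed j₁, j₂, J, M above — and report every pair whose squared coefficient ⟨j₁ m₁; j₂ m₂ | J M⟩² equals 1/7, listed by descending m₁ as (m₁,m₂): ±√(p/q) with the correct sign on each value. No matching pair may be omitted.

Admissible pairs with m₁+m₂ = M = -1/2: (-3,5/2), (-2,3/2), (-1,1/2), (0,-1/2), (1,-3/2), (2,-5/2)
  (m₁,m₂)=(2,-5/2): CG² = 1/21, CG = +√(1/21)
  (m₁,m₂)=(1,-3/2): CG² = 2/21, CG = −√(2/21)
  (m₁,m₂)=(0,-1/2): CG² = 1/7, CG = +√(1/7)   ← matches the target
  (m₁,m₂)=(-1,1/2): CG² = 4/21, CG = −√(4/21)
  (m₁,m₂)=(-2,3/2): CG² = 5/21, CG = +√(5/21)
  (m₁,m₂)=(-3,5/2): CG² = 2/7, CG = −√(2/7)
Pairs with CG² = 1/7: (0,-1/2): +√(1/7)

(0,-1/2): +√(1/7)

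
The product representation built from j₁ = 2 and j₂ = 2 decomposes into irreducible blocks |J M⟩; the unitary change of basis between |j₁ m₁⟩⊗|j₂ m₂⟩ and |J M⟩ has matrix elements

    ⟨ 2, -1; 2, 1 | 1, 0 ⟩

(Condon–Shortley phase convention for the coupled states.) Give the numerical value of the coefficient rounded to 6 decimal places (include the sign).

+0.316228

j₁+j₂−J=3  J+j₁−j₂=1  J−j₁+j₂=1  j₁+j₂+J+1=6
(j₁±m₁, j₂±m₂, J±M) = (1,3,3,1,1,1)
P² = 9/10
sum k=2..3:
  [2] +1/2 = 1/2
  [3] −1/6 = -1/6
S = 1/3
C² = P²·S² = 1/10 ; C = +0.316228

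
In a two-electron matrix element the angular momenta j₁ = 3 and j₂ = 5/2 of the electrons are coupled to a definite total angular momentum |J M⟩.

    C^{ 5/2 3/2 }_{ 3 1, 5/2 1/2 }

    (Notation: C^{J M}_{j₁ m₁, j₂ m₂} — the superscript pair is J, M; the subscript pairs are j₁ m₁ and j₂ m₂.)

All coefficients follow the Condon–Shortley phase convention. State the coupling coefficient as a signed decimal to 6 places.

triangle: 3!*3!*2!/9! = 72/362880
(j±m)!: 4!*2!*3!*2!*4!*1! = 13824
prefactor² = (2J+1)*Δ*N² = 576/35
  k=1: −1/(1!*2!*1!*2!*2!*0!) = -1/8
  k=2: +1/(2!*1!*0!*1!*3!*1!) = 1/12
Σ = -1/24  ⇒  CG² = 576/35*(-1/24)² = 1/35
CG = −√(1/35) = -0.169031

-0.169031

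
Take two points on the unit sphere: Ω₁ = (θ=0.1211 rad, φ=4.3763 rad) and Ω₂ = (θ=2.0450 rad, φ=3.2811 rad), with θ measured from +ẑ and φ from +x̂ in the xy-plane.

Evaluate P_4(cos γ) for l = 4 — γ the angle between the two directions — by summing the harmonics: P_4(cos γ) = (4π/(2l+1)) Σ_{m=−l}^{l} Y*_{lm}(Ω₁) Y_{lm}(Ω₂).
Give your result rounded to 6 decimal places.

Addition theorem: P_4(cos γ) = (4π/9) Σ_m Y*_{lm}(Ω₁) Y_{lm}(Ω₂), m = −4…4:
  [-4]  conj(Y_{4,-4})(Ω₁) = 0.00002 - 0.00009j ; Y_{4,-4}(Ω₂) = 0.23517 - 0.14680j ; Δ = -0.00001 - 0.00002j
  [-3]  conj(Y_{4,-3})(Ω₁) = 0.00185 + 0.00117j ; Y_{4,-3}(Ω₂) = 0.36772 - 0.16356j ; Δ = 0.00087 + 0.00013j
  [-2]  conj(Y_{4,-2})(Ω₁) = -0.02253 + 0.01793j ; Y_{4,-2}(Ω₂) = 0.11698 - 0.03351j ; Δ = -0.00203 + 0.00285j
  [-1]  conj(Y_{4,-1})(Ω₁) = -0.07293 - 0.20876j ; Y_{4,-1}(Ω₂) = -0.29318 + 0.04117j ; Δ = 0.02998 + 0.05820j
  [+0]  conj(Y_{4,0})(Ω₁) = 0.78532 + 0.00000j ; Y_{4,0}(Ω₂) = -0.18339 + 0.00000j ; Δ = -0.14402 + 0.00000j
  [+1]  conj(Y_{4,1})(Ω₁) = 0.07293 - 0.20876j ; Y_{4,1}(Ω₂) = 0.29318 + 0.04117j ; Δ = 0.02998 - 0.05820j
  [+2]  conj(Y_{4,2})(Ω₁) = -0.02253 - 0.01793j ; Y_{4,2}(Ω₂) = 0.11698 + 0.03351j ; Δ = -0.00203 - 0.00285j
  [+3]  conj(Y_{4,3})(Ω₁) = -0.00185 + 0.00117j ; Y_{4,3}(Ω₂) = -0.36772 - 0.16356j ; Δ = 0.00087 - 0.00013j
  [+4]  conj(Y_{4,4})(Ω₁) = 0.00002 + 0.00009j ; Y_{4,4}(Ω₂) = 0.23517 + 0.14680j ; Δ = -0.00001 + 0.00002j
Σ over m = -0.08641 - 0.00000j; ×(4π/9) → -0.12066 - 0.00000j. Real part: -0.120656

-0.120656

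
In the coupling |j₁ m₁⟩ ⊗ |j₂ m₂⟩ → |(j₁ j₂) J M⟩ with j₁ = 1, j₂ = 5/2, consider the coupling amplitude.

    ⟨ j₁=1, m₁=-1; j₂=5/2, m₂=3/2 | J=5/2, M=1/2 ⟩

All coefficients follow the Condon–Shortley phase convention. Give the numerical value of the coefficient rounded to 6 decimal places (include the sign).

−√(16/35) = -0.676123

j₁+j₂−J=1  J+j₁−j₂=1  J−j₁+j₂=4  j₁+j₂+J+1=7
(j₁±m₁, j₂±m₂, J±M) = (0,2,4,1,3,2)
P² = 576/35
sum k=1..1:
  [1] −1/6 = -1/6
S = -1/6
C² = P²·S² = 16/35 ; C = -0.676123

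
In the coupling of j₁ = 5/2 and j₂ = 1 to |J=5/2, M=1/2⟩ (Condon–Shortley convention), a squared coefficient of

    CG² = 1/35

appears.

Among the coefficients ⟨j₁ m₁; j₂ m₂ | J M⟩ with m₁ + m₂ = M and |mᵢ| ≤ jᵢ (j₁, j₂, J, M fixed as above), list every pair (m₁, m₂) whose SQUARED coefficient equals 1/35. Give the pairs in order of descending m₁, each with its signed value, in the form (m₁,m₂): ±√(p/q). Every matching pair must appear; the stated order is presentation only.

(1/2,0): +√(1/35)

Admissible pairs with m₁+m₂ = M = 1/2: (-1/2,1), (1/2,0), (3/2,-1)
  (m₁,m₂)=(3/2,-1): CG² = 16/35, CG = +√(16/35)
  (m₁,m₂)=(1/2,0): CG² = 1/35, CG = +√(1/35)   ← matches the target
  (m₁,m₂)=(-1/2,1): CG² = 18/35, CG = −√(18/35)
Pairs with CG² = 1/35: (1/2,0): +√(1/35)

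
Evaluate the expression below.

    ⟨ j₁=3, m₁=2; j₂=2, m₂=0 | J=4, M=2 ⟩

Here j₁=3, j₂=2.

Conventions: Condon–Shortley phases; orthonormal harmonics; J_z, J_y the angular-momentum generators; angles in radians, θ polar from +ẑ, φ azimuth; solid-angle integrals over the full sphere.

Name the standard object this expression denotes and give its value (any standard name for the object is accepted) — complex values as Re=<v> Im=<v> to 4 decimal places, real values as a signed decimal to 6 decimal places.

Clebsch–Gordan coefficient, +√(12/35) ≈ +0.585540

This is a Clebsch–Gordan (vector-coupling) coefficient.
j₁+j₂−J=1  J+j₁−j₂=5  J−j₁+j₂=3  j₁+j₂+J+1=10
(j₁±m₁, j₂±m₂, J±M) = (5,1,2,2,6,2)
P² = 8640/7
sum k=0..1:
  [0] +1/48 = 1/48
  [1] −1/240 = -1/240
S = 1/60
C² = P²·S² = 12/35 ; C = +0.585540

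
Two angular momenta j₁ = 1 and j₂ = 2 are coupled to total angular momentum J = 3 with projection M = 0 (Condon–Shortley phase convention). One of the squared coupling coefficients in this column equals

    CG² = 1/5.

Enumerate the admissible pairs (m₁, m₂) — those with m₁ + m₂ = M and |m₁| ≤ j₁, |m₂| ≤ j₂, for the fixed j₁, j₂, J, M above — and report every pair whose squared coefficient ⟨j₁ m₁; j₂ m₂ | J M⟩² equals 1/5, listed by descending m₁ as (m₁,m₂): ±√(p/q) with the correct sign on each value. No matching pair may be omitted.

(1,-1): +√(1/5); (-1,1): +√(1/5)

Admissible pairs with m₁+m₂ = M = 0: (-1,1), (0,0), (1,-1)
  (m₁,m₂)=(1,-1): CG² = 1/5, CG = +√(1/5)   ← matches the target
  (m₁,m₂)=(0,0): CG² = 3/5, CG = +√(3/5)
  (m₁,m₂)=(-1,1): CG² = 1/5, CG = +√(1/5)   ← matches the target
Pairs with CG² = 1/5: (1,-1): +√(1/5); (-1,1): +√(1/5)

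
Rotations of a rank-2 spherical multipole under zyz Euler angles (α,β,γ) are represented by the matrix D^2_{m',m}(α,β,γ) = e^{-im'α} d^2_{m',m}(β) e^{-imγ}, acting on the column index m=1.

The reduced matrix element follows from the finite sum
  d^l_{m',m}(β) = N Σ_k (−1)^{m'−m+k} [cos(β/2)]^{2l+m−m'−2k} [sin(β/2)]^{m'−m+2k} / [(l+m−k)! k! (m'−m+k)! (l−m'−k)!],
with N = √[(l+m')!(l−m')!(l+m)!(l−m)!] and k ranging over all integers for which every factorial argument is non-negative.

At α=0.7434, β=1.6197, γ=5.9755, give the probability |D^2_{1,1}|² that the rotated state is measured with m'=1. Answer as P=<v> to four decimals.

D^2_{1,1}(0.7434,1.6197,5.9755) = e^{-i·1·0.7434}·d^2_{1,1}(1.6197)·e^{-i·1·5.9755}. Compute d first:
With c≡cos(β/2)=0.689607 and s≡sin(β/2)=0.724184, N=[6·1·6·1]^{1/2}=6.000000
k∈{0,1} keeps every argument non-negative
  k=0: (−1)^0·6.0000/(6)·0.6896^4·0.7242^0 = +0.226155
  k=1: (−1)^1·6.0000/(2)·0.6896^2·0.7242^2 = -0.748208
d^2_{1,1}(1.6197) = +0.226155 -0.748208 = -0.522052
|D^2_{1,1}|² = |d^2_{1,1}(β)|² = (-0.522052)² = 0.272539 (the z-rotation phases have unit modulus)

P=0.2725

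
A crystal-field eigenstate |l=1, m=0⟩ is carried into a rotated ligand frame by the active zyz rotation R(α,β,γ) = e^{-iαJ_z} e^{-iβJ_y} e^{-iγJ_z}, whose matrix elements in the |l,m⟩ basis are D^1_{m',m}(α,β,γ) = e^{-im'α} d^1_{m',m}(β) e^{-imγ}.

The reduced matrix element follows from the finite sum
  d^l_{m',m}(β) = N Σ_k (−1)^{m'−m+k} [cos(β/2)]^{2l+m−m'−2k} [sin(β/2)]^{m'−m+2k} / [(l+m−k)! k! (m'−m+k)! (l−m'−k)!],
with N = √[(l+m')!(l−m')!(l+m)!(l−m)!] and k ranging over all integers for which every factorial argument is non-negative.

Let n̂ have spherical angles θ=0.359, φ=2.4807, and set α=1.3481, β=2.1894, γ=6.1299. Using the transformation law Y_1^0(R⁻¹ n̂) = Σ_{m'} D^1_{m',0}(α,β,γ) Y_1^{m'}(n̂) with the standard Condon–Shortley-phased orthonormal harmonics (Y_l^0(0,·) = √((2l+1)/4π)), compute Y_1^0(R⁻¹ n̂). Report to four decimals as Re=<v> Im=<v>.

Need the full column D^1_{m',0} for m'=−1..1 at α=1.3481, β=2.1894, γ=6.1299.
cos(β/2)=0.458313, sin(β/2)=0.888791
d^1_{-1,0}: single k=1 term ⇒ +0.576072;  D = +0.127231+0.561846i
d^1_{0,0}: k∈[0..1] ⇒ +0.210051 -0.789949 = -0.579898;  D = -0.579898+0.000000i
d^1_{1,0}: single k=0 term ⇒ -0.576072;  D = -0.127231+0.561846i
Y_1^{m'}(θ=0.359,φ=2.4807) and Σ D·Y over m':
  (+0.1272+0.5618i)·(-0.0958-0.0745i)  (-0.5799+0.0000i)·(+0.4575+0.0000i)  (-0.1272+0.5618i)·(+0.0958-0.0745i)
Y_1^0(R⁻¹ n̂) = -0.205936+0.000000i

Re=-0.2059 Im=0.0000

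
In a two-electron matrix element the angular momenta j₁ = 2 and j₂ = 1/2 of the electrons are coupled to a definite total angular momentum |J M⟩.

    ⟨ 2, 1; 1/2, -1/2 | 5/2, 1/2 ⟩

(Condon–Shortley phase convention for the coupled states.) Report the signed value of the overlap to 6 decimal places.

j₁+j₂−J=0  J+j₁−j₂=4  J−j₁+j₂=1  j₁+j₂+J+1=6
(j₁±m₁, j₂±m₂, J±M) = (3,1,0,1,3,2)
P² = 72/5
sum k=0..0:
  [0] +1/6 = 1/6
S = 1/6
C² = P²·S² = 2/5 ; C = +0.632456

+0.632456  (= +√(2/5))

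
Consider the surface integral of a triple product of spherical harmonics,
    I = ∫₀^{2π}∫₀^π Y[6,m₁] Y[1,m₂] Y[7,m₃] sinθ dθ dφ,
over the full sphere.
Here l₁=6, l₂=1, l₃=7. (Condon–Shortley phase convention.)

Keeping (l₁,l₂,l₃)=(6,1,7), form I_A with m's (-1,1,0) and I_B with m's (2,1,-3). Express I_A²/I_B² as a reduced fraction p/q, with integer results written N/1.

l's match ⇒ only the (l;m) 3-j factors differ between A and B.
A: triangle coeff Δ(6,1,7) = 1/1365; Σ_t [0,0]: t=0:+1/1209600 = 1/1209600; (3j)²=1/65 [(6 1 7; -1 1 0)], sign=-1
B: triangle coeff Δ(6,1,7) = 1/1365; Σ_t [0,0]: t=0:+1/1935360 = 1/1935360; (3j)²=3/91 [(6 1 7; 2 1 -3)], sign=+1
I_A²/I_B² = (1/65)/(3/91) = 7/15

7/15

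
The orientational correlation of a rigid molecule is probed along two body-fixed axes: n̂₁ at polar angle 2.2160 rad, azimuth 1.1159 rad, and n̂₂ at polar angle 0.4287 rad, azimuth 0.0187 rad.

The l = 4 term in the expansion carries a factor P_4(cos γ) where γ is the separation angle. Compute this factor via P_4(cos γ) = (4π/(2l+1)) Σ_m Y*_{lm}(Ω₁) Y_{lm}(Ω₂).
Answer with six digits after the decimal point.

Expand P_4 via completeness: Σ_{m} conj(Y_{4,m}) at Ω₁ times Y_{4,m} at Ω₂ —
  m=-4: (-0.044404, -0.174784) × (0.013177, -0.000987) = (-0.000758, -0.002259)  (running Σ = (-0.000758, -0.002259))
  m=-3: (0.375784, 0.078568) × (0.081643, -0.004585) = (0.031040, 0.004692)  (running Σ = (0.030283, 0.002432))
  m=-2: (-0.200771, 0.258155) × (0.276715, -0.010354) = (-0.052883, 0.073514)  (running Σ = (-0.022601, 0.075947))
  m=-1: (0.046795, 0.095674) × (0.499010, -0.009333) = (0.024244, 0.047306)  (running Σ = (0.001643, 0.123252))
  m=0: (-0.346104, -0.000000) × (0.225659, 0.000000) = (-0.078102, -0.000000)  (running Σ = (-0.076458, 0.123252))
  m=1: (-0.046795, 0.095674) × (-0.499010, -0.009333) = (0.024244, -0.047306)  (running Σ = (-0.052214, 0.075947))
  m=2: (-0.200771, -0.258155) × (0.276715, 0.010354) = (-0.052883, -0.073514)  (running Σ = (-0.105098, 0.002432))
  m=3: (-0.375784, 0.078568) × (-0.081643, -0.004585) = (0.031040, -0.004692)  (running Σ = (-0.074058, -0.002259))
  m=4: (-0.044404, 0.174784) × (0.013177, 0.000987) = (-0.000758, 0.002259)  (running Σ = (-0.074815, -0.000000))
Σ over m = (-0.074815, -0.000000); ×(4π/9) → (-0.104462, -0.000000). Real part: -0.104462

-0.104462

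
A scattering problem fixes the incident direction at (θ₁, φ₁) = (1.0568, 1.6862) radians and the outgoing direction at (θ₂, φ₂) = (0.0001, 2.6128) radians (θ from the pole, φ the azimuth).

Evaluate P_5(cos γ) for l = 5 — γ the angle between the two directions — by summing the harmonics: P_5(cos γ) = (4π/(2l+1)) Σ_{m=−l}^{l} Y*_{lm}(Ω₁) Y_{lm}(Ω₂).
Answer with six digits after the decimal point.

Expand P_5 via completeness: Σ_{m} conj(Y_{5,m}) at Ω₁ times Y_{5,m} at Ω₂ —
  m=-5: (-0.126770+0.194757i) × (+0.000000-0.000000i) = -0.000000+0.000000i  (running Σ = -0.000000+0.000000i)
  m=-4: (+0.371484+0.184799i) × (-0.000000+0.000000i) = -0.000000+0.000000i  (running Σ = -0.000000+0.000000i)
  m=-3: (+0.091122-0.252596i) × (+0.000000-0.000000i) = -0.000000-0.000000i  (running Σ = -0.000000-0.000000i)
  m=-2: (+0.169028+0.039721i) × (+0.000000+0.000000i) = +0.000000+0.000000i  (running Σ = +0.000000+0.000000i)
  m=-1: (+0.037160-0.320571i) × (-0.000221-0.000129i) = -0.000050+0.000066i  (running Σ = -0.000050+0.000066i)
  m=0: (+0.101210-0.000000i) × (+0.935603+0.000000i) = +0.094692+0.000000i  (running Σ = +0.094643+0.000066i)
  m=1: (-0.037160-0.320571i) × (+0.000221-0.000129i) = -0.000050-0.000066i  (running Σ = +0.094593+0.000000i)
  m=2: (+0.169028-0.039721i) × (+0.000000-0.000000i) = +0.000000-0.000000i  (running Σ = +0.094593-0.000000i)
  m=3: (-0.091122-0.252596i) × (-0.000000-0.000000i) = -0.000000+0.000000i  (running Σ = +0.094593+0.000000i)
  m=4: (+0.371484-0.184799i) × (-0.000000-0.000000i) = -0.000000-0.000000i  (running Σ = +0.094593-0.000000i)
  m=5: (+0.126770+0.194757i) × (-0.000000-0.000000i) = -0.000000-0.000000i  (running Σ = +0.094593-0.000000i)
Accumulated sum +0.094593-0.000000i; after 4π/(2l+1) scaling, +0.108063-0.000000i ⇒ P_5 = 0.108063

0.108063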